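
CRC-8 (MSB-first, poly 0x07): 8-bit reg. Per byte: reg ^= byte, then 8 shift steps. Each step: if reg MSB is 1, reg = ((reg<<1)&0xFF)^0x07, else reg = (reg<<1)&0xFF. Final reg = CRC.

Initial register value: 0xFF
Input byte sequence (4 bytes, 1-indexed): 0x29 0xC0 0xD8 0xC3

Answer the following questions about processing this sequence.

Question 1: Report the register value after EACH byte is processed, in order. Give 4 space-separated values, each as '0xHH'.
0x2C 0x8A 0xB9 0x61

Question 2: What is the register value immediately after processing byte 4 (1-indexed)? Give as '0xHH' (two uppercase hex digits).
Answer: 0x61

Derivation:
After byte 1 (0x29): reg=0x2C
After byte 2 (0xC0): reg=0x8A
After byte 3 (0xD8): reg=0xB9
After byte 4 (0xC3): reg=0x61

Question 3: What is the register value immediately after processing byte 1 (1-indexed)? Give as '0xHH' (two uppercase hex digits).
After byte 1 (0x29): reg=0x2C

Answer: 0x2C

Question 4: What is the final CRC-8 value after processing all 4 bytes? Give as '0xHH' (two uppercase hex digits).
After byte 1 (0x29): reg=0x2C
After byte 2 (0xC0): reg=0x8A
After byte 3 (0xD8): reg=0xB9
After byte 4 (0xC3): reg=0x61

Answer: 0x61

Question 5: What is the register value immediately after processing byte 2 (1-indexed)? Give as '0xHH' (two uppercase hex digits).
After byte 1 (0x29): reg=0x2C
After byte 2 (0xC0): reg=0x8A

Answer: 0x8A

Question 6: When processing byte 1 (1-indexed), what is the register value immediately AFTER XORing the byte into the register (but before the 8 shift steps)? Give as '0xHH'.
Register before byte 1: 0xFF
Byte 1: 0x29
0xFF XOR 0x29 = 0xD6

Answer: 0xD6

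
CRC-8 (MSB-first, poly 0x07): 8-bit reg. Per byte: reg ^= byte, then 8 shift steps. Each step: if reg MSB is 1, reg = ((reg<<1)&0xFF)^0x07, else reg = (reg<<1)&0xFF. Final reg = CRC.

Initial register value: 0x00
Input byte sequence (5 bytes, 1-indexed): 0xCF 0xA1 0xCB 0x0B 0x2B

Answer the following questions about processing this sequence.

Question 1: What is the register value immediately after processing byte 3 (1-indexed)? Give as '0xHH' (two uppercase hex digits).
After byte 1 (0xCF): reg=0x63
After byte 2 (0xA1): reg=0x40
After byte 3 (0xCB): reg=0xB8

Answer: 0xB8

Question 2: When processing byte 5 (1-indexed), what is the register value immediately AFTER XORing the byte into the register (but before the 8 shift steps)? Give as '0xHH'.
Answer: 0x3B

Derivation:
Register before byte 5: 0x10
Byte 5: 0x2B
0x10 XOR 0x2B = 0x3B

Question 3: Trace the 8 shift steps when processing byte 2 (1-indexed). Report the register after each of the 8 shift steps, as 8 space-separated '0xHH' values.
Answer: 0x83 0x01 0x02 0x04 0x08 0x10 0x20 0x40

Derivation:
After byte 1 (0xCF): reg=0x63
Register before byte 2: 0x63
After XOR with byte 0xA1: 0xC2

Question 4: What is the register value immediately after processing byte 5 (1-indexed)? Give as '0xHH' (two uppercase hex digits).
After byte 1 (0xCF): reg=0x63
After byte 2 (0xA1): reg=0x40
After byte 3 (0xCB): reg=0xB8
After byte 4 (0x0B): reg=0x10
After byte 5 (0x2B): reg=0xA1

Answer: 0xA1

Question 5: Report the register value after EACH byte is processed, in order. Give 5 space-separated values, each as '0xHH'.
0x63 0x40 0xB8 0x10 0xA1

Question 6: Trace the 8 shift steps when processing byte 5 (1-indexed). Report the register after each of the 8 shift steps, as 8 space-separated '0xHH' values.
After byte 1 (0xCF): reg=0x63
After byte 2 (0xA1): reg=0x40
After byte 3 (0xCB): reg=0xB8
After byte 4 (0x0B): reg=0x10
Register before byte 5: 0x10
After XOR with byte 0x2B: 0x3B

Answer: 0x76 0xEC 0xDF 0xB9 0x75 0xEA 0xD3 0xA1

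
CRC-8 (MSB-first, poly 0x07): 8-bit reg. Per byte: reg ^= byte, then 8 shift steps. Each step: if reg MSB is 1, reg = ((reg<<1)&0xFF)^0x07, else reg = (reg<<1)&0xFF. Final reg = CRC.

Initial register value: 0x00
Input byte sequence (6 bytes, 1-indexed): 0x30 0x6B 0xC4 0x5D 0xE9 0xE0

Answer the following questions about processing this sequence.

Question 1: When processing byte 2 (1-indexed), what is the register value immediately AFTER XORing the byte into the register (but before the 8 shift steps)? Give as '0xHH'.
Answer: 0xFB

Derivation:
Register before byte 2: 0x90
Byte 2: 0x6B
0x90 XOR 0x6B = 0xFB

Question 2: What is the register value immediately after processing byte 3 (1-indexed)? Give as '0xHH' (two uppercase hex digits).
After byte 1 (0x30): reg=0x90
After byte 2 (0x6B): reg=0xEF
After byte 3 (0xC4): reg=0xD1

Answer: 0xD1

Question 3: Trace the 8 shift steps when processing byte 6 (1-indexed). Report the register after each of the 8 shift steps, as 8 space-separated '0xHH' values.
After byte 1 (0x30): reg=0x90
After byte 2 (0x6B): reg=0xEF
After byte 3 (0xC4): reg=0xD1
After byte 4 (0x5D): reg=0xAD
After byte 5 (0xE9): reg=0xDB
Register before byte 6: 0xDB
After XOR with byte 0xE0: 0x3B

Answer: 0x76 0xEC 0xDF 0xB9 0x75 0xEA 0xD3 0xA1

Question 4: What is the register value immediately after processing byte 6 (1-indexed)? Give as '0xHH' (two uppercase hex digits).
Answer: 0xA1

Derivation:
After byte 1 (0x30): reg=0x90
After byte 2 (0x6B): reg=0xEF
After byte 3 (0xC4): reg=0xD1
After byte 4 (0x5D): reg=0xAD
After byte 5 (0xE9): reg=0xDB
After byte 6 (0xE0): reg=0xA1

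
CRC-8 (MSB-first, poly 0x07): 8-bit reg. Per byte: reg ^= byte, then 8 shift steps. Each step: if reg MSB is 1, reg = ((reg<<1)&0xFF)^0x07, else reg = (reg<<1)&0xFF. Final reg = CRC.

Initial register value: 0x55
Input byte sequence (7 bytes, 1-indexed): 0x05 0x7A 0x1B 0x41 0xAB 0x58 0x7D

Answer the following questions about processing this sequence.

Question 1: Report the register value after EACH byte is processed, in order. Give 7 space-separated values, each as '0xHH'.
0xB7 0x6D 0x45 0x1C 0x0C 0xAB 0x2C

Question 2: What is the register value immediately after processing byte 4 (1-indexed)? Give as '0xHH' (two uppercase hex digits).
After byte 1 (0x05): reg=0xB7
After byte 2 (0x7A): reg=0x6D
After byte 3 (0x1B): reg=0x45
After byte 4 (0x41): reg=0x1C

Answer: 0x1C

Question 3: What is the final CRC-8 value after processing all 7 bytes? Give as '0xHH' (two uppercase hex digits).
After byte 1 (0x05): reg=0xB7
After byte 2 (0x7A): reg=0x6D
After byte 3 (0x1B): reg=0x45
After byte 4 (0x41): reg=0x1C
After byte 5 (0xAB): reg=0x0C
After byte 6 (0x58): reg=0xAB
After byte 7 (0x7D): reg=0x2C

Answer: 0x2C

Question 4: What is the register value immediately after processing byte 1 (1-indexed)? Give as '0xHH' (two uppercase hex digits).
Answer: 0xB7

Derivation:
After byte 1 (0x05): reg=0xB7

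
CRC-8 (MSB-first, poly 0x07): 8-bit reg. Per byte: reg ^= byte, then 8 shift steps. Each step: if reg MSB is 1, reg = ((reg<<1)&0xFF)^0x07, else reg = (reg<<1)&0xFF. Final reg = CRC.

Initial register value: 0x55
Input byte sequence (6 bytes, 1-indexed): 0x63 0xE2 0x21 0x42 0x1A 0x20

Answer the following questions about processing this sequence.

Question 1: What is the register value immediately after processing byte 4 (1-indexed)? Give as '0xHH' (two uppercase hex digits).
After byte 1 (0x63): reg=0x82
After byte 2 (0xE2): reg=0x27
After byte 3 (0x21): reg=0x12
After byte 4 (0x42): reg=0xB7

Answer: 0xB7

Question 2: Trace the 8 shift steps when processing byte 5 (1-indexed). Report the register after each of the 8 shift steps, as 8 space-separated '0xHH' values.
After byte 1 (0x63): reg=0x82
After byte 2 (0xE2): reg=0x27
After byte 3 (0x21): reg=0x12
After byte 4 (0x42): reg=0xB7
Register before byte 5: 0xB7
After XOR with byte 0x1A: 0xAD

Answer: 0x5D 0xBA 0x73 0xE6 0xCB 0x91 0x25 0x4A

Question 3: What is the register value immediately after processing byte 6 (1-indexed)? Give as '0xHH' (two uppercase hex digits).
After byte 1 (0x63): reg=0x82
After byte 2 (0xE2): reg=0x27
After byte 3 (0x21): reg=0x12
After byte 4 (0x42): reg=0xB7
After byte 5 (0x1A): reg=0x4A
After byte 6 (0x20): reg=0x11

Answer: 0x11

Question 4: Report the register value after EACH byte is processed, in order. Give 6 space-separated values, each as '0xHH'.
0x82 0x27 0x12 0xB7 0x4A 0x11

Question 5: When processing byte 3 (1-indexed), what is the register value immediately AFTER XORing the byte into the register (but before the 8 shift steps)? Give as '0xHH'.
Register before byte 3: 0x27
Byte 3: 0x21
0x27 XOR 0x21 = 0x06

Answer: 0x06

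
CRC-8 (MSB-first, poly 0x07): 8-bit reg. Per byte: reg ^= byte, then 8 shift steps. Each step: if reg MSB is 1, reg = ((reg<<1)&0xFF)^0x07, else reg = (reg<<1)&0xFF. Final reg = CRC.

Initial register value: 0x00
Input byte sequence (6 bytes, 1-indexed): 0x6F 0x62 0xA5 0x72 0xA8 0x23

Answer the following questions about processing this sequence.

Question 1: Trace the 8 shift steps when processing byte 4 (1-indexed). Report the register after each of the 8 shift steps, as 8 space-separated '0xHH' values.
After byte 1 (0x6F): reg=0x0A
After byte 2 (0x62): reg=0x1F
After byte 3 (0xA5): reg=0x2F
Register before byte 4: 0x2F
After XOR with byte 0x72: 0x5D

Answer: 0xBA 0x73 0xE6 0xCB 0x91 0x25 0x4A 0x94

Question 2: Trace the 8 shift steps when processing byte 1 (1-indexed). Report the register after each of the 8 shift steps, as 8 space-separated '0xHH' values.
Register before byte 1: 0x00
After XOR with byte 0x6F: 0x6F

Answer: 0xDE 0xBB 0x71 0xE2 0xC3 0x81 0x05 0x0A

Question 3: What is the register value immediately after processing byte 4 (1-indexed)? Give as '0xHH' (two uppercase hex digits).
After byte 1 (0x6F): reg=0x0A
After byte 2 (0x62): reg=0x1F
After byte 3 (0xA5): reg=0x2F
After byte 4 (0x72): reg=0x94

Answer: 0x94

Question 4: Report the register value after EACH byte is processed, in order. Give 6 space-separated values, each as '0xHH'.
0x0A 0x1F 0x2F 0x94 0xB4 0xEC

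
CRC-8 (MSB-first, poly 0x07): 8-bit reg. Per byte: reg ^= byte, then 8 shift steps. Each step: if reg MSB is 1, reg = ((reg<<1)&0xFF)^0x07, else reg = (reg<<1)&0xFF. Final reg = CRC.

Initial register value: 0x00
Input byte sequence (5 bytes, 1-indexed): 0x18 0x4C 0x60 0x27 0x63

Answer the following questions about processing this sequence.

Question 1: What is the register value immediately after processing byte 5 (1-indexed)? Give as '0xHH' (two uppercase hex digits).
After byte 1 (0x18): reg=0x48
After byte 2 (0x4C): reg=0x1C
After byte 3 (0x60): reg=0x73
After byte 4 (0x27): reg=0xAB
After byte 5 (0x63): reg=0x76

Answer: 0x76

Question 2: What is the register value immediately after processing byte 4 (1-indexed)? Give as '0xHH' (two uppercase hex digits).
After byte 1 (0x18): reg=0x48
After byte 2 (0x4C): reg=0x1C
After byte 3 (0x60): reg=0x73
After byte 4 (0x27): reg=0xAB

Answer: 0xAB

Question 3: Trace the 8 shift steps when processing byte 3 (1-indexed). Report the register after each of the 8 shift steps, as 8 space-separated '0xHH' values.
Answer: 0xF8 0xF7 0xE9 0xD5 0xAD 0x5D 0xBA 0x73

Derivation:
After byte 1 (0x18): reg=0x48
After byte 2 (0x4C): reg=0x1C
Register before byte 3: 0x1C
After XOR with byte 0x60: 0x7C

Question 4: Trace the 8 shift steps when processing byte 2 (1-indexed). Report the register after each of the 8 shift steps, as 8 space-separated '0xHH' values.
Answer: 0x08 0x10 0x20 0x40 0x80 0x07 0x0E 0x1C

Derivation:
After byte 1 (0x18): reg=0x48
Register before byte 2: 0x48
After XOR with byte 0x4C: 0x04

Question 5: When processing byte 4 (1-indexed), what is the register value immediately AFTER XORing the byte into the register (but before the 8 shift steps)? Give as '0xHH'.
Answer: 0x54

Derivation:
Register before byte 4: 0x73
Byte 4: 0x27
0x73 XOR 0x27 = 0x54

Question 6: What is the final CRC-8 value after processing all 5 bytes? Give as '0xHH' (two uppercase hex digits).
Answer: 0x76

Derivation:
After byte 1 (0x18): reg=0x48
After byte 2 (0x4C): reg=0x1C
After byte 3 (0x60): reg=0x73
After byte 4 (0x27): reg=0xAB
After byte 5 (0x63): reg=0x76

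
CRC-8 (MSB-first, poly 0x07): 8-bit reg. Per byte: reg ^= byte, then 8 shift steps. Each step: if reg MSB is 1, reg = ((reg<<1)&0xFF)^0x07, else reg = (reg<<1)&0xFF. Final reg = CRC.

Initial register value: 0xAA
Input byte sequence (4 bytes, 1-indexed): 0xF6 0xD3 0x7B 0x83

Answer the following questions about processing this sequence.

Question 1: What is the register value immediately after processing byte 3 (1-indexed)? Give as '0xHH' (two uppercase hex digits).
Answer: 0x3D

Derivation:
After byte 1 (0xF6): reg=0x93
After byte 2 (0xD3): reg=0xC7
After byte 3 (0x7B): reg=0x3D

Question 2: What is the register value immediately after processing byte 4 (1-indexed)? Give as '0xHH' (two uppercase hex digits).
After byte 1 (0xF6): reg=0x93
After byte 2 (0xD3): reg=0xC7
After byte 3 (0x7B): reg=0x3D
After byte 4 (0x83): reg=0x33

Answer: 0x33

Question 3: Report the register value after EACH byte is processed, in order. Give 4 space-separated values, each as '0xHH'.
0x93 0xC7 0x3D 0x33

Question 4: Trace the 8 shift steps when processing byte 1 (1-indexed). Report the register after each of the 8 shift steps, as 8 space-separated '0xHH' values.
Answer: 0xB8 0x77 0xEE 0xDB 0xB1 0x65 0xCA 0x93

Derivation:
Register before byte 1: 0xAA
After XOR with byte 0xF6: 0x5C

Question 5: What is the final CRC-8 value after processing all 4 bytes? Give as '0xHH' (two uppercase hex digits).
After byte 1 (0xF6): reg=0x93
After byte 2 (0xD3): reg=0xC7
After byte 3 (0x7B): reg=0x3D
After byte 4 (0x83): reg=0x33

Answer: 0x33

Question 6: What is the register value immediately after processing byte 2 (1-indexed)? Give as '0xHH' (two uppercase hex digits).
Answer: 0xC7

Derivation:
After byte 1 (0xF6): reg=0x93
After byte 2 (0xD3): reg=0xC7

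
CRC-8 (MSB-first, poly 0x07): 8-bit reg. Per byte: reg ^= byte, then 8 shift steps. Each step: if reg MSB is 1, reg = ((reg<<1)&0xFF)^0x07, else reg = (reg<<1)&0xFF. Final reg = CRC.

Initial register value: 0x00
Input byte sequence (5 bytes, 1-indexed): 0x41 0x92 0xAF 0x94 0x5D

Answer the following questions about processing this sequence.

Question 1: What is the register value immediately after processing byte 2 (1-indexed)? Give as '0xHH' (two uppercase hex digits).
After byte 1 (0x41): reg=0xC0
After byte 2 (0x92): reg=0xB9

Answer: 0xB9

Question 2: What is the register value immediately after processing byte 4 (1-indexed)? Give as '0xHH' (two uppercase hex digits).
After byte 1 (0x41): reg=0xC0
After byte 2 (0x92): reg=0xB9
After byte 3 (0xAF): reg=0x62
After byte 4 (0x94): reg=0xCC

Answer: 0xCC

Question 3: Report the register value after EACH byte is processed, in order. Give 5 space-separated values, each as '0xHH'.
0xC0 0xB9 0x62 0xCC 0xFE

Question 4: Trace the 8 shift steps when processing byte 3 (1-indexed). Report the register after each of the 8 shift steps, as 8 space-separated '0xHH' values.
Answer: 0x2C 0x58 0xB0 0x67 0xCE 0x9B 0x31 0x62

Derivation:
After byte 1 (0x41): reg=0xC0
After byte 2 (0x92): reg=0xB9
Register before byte 3: 0xB9
After XOR with byte 0xAF: 0x16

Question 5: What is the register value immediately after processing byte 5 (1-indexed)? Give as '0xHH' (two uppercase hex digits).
After byte 1 (0x41): reg=0xC0
After byte 2 (0x92): reg=0xB9
After byte 3 (0xAF): reg=0x62
After byte 4 (0x94): reg=0xCC
After byte 5 (0x5D): reg=0xFE

Answer: 0xFE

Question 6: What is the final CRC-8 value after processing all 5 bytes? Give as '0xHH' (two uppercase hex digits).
After byte 1 (0x41): reg=0xC0
After byte 2 (0x92): reg=0xB9
After byte 3 (0xAF): reg=0x62
After byte 4 (0x94): reg=0xCC
After byte 5 (0x5D): reg=0xFE

Answer: 0xFE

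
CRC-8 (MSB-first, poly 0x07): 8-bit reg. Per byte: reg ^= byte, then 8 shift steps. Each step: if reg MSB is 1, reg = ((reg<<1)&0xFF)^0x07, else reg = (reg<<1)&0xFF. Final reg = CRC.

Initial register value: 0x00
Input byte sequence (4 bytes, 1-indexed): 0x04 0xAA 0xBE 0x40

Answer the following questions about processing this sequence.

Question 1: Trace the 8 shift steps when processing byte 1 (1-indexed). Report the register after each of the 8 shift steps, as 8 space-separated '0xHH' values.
Answer: 0x08 0x10 0x20 0x40 0x80 0x07 0x0E 0x1C

Derivation:
Register before byte 1: 0x00
After XOR with byte 0x04: 0x04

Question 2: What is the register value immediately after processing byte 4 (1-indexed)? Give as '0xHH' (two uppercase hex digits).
After byte 1 (0x04): reg=0x1C
After byte 2 (0xAA): reg=0x0B
After byte 3 (0xBE): reg=0x02
After byte 4 (0x40): reg=0xC9

Answer: 0xC9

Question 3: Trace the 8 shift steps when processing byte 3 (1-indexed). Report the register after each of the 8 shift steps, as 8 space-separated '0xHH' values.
Answer: 0x6D 0xDA 0xB3 0x61 0xC2 0x83 0x01 0x02

Derivation:
After byte 1 (0x04): reg=0x1C
After byte 2 (0xAA): reg=0x0B
Register before byte 3: 0x0B
After XOR with byte 0xBE: 0xB5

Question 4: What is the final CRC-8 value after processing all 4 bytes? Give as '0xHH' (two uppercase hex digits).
Answer: 0xC9

Derivation:
After byte 1 (0x04): reg=0x1C
After byte 2 (0xAA): reg=0x0B
After byte 3 (0xBE): reg=0x02
After byte 4 (0x40): reg=0xC9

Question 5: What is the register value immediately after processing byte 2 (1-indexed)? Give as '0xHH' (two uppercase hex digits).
Answer: 0x0B

Derivation:
After byte 1 (0x04): reg=0x1C
After byte 2 (0xAA): reg=0x0B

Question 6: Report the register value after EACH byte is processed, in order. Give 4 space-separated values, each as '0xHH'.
0x1C 0x0B 0x02 0xC9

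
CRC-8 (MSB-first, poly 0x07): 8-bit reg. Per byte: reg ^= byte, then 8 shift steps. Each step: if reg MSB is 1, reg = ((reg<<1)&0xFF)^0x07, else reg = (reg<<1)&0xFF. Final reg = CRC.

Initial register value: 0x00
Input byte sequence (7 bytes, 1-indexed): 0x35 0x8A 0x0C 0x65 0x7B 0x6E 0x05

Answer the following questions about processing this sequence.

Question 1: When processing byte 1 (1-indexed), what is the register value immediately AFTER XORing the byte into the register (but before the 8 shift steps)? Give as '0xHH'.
Answer: 0x35

Derivation:
Register before byte 1: 0x00
Byte 1: 0x35
0x00 XOR 0x35 = 0x35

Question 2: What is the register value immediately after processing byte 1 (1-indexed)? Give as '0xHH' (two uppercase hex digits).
After byte 1 (0x35): reg=0x8B

Answer: 0x8B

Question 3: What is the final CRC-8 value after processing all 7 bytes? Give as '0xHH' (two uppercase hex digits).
After byte 1 (0x35): reg=0x8B
After byte 2 (0x8A): reg=0x07
After byte 3 (0x0C): reg=0x31
After byte 4 (0x65): reg=0xAB
After byte 5 (0x7B): reg=0x3E
After byte 6 (0x6E): reg=0xB7
After byte 7 (0x05): reg=0x17

Answer: 0x17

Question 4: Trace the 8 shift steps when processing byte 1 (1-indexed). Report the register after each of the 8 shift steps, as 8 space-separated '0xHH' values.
Register before byte 1: 0x00
After XOR with byte 0x35: 0x35

Answer: 0x6A 0xD4 0xAF 0x59 0xB2 0x63 0xC6 0x8B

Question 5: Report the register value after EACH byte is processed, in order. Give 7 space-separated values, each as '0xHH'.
0x8B 0x07 0x31 0xAB 0x3E 0xB7 0x17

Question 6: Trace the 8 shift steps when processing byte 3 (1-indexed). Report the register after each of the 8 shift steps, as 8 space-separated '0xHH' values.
After byte 1 (0x35): reg=0x8B
After byte 2 (0x8A): reg=0x07
Register before byte 3: 0x07
After XOR with byte 0x0C: 0x0B

Answer: 0x16 0x2C 0x58 0xB0 0x67 0xCE 0x9B 0x31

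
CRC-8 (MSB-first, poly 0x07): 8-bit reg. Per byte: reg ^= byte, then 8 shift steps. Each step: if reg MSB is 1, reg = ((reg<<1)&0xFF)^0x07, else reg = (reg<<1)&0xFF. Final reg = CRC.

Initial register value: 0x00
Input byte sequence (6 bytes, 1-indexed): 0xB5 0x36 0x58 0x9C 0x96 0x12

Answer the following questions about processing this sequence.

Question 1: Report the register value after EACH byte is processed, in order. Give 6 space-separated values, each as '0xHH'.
0x02 0x8C 0x22 0x33 0x72 0x27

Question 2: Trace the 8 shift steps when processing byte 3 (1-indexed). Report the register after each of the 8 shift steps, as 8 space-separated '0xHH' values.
After byte 1 (0xB5): reg=0x02
After byte 2 (0x36): reg=0x8C
Register before byte 3: 0x8C
After XOR with byte 0x58: 0xD4

Answer: 0xAF 0x59 0xB2 0x63 0xC6 0x8B 0x11 0x22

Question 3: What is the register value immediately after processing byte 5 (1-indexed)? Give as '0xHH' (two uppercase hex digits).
Answer: 0x72

Derivation:
After byte 1 (0xB5): reg=0x02
After byte 2 (0x36): reg=0x8C
After byte 3 (0x58): reg=0x22
After byte 4 (0x9C): reg=0x33
After byte 5 (0x96): reg=0x72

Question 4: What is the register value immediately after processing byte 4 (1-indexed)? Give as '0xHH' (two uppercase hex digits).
Answer: 0x33

Derivation:
After byte 1 (0xB5): reg=0x02
After byte 2 (0x36): reg=0x8C
After byte 3 (0x58): reg=0x22
After byte 4 (0x9C): reg=0x33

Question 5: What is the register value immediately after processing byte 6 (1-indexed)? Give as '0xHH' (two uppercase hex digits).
After byte 1 (0xB5): reg=0x02
After byte 2 (0x36): reg=0x8C
After byte 3 (0x58): reg=0x22
After byte 4 (0x9C): reg=0x33
After byte 5 (0x96): reg=0x72
After byte 6 (0x12): reg=0x27

Answer: 0x27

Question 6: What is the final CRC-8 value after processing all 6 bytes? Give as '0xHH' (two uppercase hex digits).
Answer: 0x27

Derivation:
After byte 1 (0xB5): reg=0x02
After byte 2 (0x36): reg=0x8C
After byte 3 (0x58): reg=0x22
After byte 4 (0x9C): reg=0x33
After byte 5 (0x96): reg=0x72
After byte 6 (0x12): reg=0x27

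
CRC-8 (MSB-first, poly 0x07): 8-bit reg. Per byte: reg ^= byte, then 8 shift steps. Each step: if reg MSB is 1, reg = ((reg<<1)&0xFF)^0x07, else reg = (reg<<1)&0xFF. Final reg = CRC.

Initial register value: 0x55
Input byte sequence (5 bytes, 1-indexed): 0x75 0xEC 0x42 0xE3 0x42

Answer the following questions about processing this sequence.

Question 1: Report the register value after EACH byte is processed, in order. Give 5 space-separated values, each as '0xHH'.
0xE0 0x24 0x35 0x2C 0x0D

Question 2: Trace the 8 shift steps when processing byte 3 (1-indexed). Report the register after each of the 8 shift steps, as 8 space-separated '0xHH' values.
Answer: 0xCC 0x9F 0x39 0x72 0xE4 0xCF 0x99 0x35

Derivation:
After byte 1 (0x75): reg=0xE0
After byte 2 (0xEC): reg=0x24
Register before byte 3: 0x24
After XOR with byte 0x42: 0x66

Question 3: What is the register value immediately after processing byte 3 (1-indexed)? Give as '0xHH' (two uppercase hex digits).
After byte 1 (0x75): reg=0xE0
After byte 2 (0xEC): reg=0x24
After byte 3 (0x42): reg=0x35

Answer: 0x35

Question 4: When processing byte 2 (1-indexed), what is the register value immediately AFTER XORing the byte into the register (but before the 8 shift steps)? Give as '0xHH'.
Register before byte 2: 0xE0
Byte 2: 0xEC
0xE0 XOR 0xEC = 0x0C

Answer: 0x0C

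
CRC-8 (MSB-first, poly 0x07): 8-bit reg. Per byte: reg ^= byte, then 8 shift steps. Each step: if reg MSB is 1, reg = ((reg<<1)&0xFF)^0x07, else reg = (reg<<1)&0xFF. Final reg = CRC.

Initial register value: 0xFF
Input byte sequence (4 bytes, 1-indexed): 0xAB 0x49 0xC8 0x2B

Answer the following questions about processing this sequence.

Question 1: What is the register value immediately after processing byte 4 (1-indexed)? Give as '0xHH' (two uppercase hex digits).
After byte 1 (0xAB): reg=0xAB
After byte 2 (0x49): reg=0xA0
After byte 3 (0xC8): reg=0x1F
After byte 4 (0x2B): reg=0x8C

Answer: 0x8C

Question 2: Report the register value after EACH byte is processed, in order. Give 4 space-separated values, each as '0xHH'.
0xAB 0xA0 0x1F 0x8C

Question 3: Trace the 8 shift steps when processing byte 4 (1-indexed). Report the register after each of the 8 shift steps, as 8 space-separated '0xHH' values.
After byte 1 (0xAB): reg=0xAB
After byte 2 (0x49): reg=0xA0
After byte 3 (0xC8): reg=0x1F
Register before byte 4: 0x1F
After XOR with byte 0x2B: 0x34

Answer: 0x68 0xD0 0xA7 0x49 0x92 0x23 0x46 0x8C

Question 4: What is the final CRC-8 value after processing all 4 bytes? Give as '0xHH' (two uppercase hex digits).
After byte 1 (0xAB): reg=0xAB
After byte 2 (0x49): reg=0xA0
After byte 3 (0xC8): reg=0x1F
After byte 4 (0x2B): reg=0x8C

Answer: 0x8C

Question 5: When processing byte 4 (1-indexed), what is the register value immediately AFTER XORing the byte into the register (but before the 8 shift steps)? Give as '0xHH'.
Register before byte 4: 0x1F
Byte 4: 0x2B
0x1F XOR 0x2B = 0x34

Answer: 0x34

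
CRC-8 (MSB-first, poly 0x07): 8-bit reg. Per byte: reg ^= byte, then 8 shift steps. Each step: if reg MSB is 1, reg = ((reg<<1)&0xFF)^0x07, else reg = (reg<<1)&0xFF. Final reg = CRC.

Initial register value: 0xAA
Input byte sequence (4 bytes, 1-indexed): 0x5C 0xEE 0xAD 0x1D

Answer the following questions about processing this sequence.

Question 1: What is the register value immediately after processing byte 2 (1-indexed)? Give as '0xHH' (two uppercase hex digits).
Answer: 0xEE

Derivation:
After byte 1 (0x5C): reg=0xCC
After byte 2 (0xEE): reg=0xEE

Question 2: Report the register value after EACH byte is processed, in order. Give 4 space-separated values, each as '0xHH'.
0xCC 0xEE 0xCE 0x37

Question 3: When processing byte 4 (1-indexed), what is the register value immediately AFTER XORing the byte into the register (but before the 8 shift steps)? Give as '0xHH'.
Answer: 0xD3

Derivation:
Register before byte 4: 0xCE
Byte 4: 0x1D
0xCE XOR 0x1D = 0xD3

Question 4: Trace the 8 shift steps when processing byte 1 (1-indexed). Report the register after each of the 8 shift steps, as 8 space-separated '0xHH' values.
Register before byte 1: 0xAA
After XOR with byte 0x5C: 0xF6

Answer: 0xEB 0xD1 0xA5 0x4D 0x9A 0x33 0x66 0xCC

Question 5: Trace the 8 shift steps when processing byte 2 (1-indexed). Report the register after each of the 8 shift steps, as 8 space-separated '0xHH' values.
After byte 1 (0x5C): reg=0xCC
Register before byte 2: 0xCC
After XOR with byte 0xEE: 0x22

Answer: 0x44 0x88 0x17 0x2E 0x5C 0xB8 0x77 0xEE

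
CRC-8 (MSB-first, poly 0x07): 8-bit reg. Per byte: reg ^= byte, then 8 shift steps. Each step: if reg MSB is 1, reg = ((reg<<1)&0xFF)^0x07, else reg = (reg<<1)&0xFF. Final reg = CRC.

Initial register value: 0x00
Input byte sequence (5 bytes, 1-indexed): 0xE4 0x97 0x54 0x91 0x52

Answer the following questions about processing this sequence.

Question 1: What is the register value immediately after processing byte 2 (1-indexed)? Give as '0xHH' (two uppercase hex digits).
After byte 1 (0xE4): reg=0xB2
After byte 2 (0x97): reg=0xFB

Answer: 0xFB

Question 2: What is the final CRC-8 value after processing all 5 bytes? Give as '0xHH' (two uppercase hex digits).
After byte 1 (0xE4): reg=0xB2
After byte 2 (0x97): reg=0xFB
After byte 3 (0x54): reg=0x44
After byte 4 (0x91): reg=0x25
After byte 5 (0x52): reg=0x42

Answer: 0x42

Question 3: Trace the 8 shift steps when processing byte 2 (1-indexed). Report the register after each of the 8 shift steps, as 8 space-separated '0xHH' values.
After byte 1 (0xE4): reg=0xB2
Register before byte 2: 0xB2
After XOR with byte 0x97: 0x25

Answer: 0x4A 0x94 0x2F 0x5E 0xBC 0x7F 0xFE 0xFB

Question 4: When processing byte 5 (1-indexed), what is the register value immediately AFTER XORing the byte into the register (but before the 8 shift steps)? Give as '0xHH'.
Register before byte 5: 0x25
Byte 5: 0x52
0x25 XOR 0x52 = 0x77

Answer: 0x77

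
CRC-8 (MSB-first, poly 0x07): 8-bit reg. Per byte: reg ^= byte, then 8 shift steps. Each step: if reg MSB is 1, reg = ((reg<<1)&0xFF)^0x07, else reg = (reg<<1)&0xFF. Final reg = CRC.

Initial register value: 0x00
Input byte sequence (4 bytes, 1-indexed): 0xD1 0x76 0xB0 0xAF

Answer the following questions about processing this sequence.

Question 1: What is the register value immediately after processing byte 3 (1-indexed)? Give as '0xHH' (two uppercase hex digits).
Answer: 0x81

Derivation:
After byte 1 (0xD1): reg=0x39
After byte 2 (0x76): reg=0xEA
After byte 3 (0xB0): reg=0x81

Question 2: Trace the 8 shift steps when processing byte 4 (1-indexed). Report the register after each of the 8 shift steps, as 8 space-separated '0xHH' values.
Answer: 0x5C 0xB8 0x77 0xEE 0xDB 0xB1 0x65 0xCA

Derivation:
After byte 1 (0xD1): reg=0x39
After byte 2 (0x76): reg=0xEA
After byte 3 (0xB0): reg=0x81
Register before byte 4: 0x81
After XOR with byte 0xAF: 0x2E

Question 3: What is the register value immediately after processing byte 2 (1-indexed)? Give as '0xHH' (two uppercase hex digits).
Answer: 0xEA

Derivation:
After byte 1 (0xD1): reg=0x39
After byte 2 (0x76): reg=0xEA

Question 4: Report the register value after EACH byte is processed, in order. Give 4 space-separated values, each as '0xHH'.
0x39 0xEA 0x81 0xCA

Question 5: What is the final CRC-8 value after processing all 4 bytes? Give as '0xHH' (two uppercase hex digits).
After byte 1 (0xD1): reg=0x39
After byte 2 (0x76): reg=0xEA
After byte 3 (0xB0): reg=0x81
After byte 4 (0xAF): reg=0xCA

Answer: 0xCA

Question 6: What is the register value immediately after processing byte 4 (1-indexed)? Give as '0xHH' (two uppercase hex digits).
Answer: 0xCA

Derivation:
After byte 1 (0xD1): reg=0x39
After byte 2 (0x76): reg=0xEA
After byte 3 (0xB0): reg=0x81
After byte 4 (0xAF): reg=0xCA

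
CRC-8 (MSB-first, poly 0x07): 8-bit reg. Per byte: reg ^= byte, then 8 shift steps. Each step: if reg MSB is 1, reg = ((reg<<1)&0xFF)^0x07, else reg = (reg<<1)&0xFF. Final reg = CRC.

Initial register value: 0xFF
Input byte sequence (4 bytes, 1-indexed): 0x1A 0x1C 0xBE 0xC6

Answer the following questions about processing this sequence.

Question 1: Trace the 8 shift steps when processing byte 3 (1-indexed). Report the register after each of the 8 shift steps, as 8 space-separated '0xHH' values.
Answer: 0xD7 0xA9 0x55 0xAA 0x53 0xA6 0x4B 0x96

Derivation:
After byte 1 (0x1A): reg=0xB5
After byte 2 (0x1C): reg=0x56
Register before byte 3: 0x56
After XOR with byte 0xBE: 0xE8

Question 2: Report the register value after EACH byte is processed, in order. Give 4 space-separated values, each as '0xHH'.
0xB5 0x56 0x96 0xB7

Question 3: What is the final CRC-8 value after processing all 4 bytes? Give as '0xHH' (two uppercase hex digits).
After byte 1 (0x1A): reg=0xB5
After byte 2 (0x1C): reg=0x56
After byte 3 (0xBE): reg=0x96
After byte 4 (0xC6): reg=0xB7

Answer: 0xB7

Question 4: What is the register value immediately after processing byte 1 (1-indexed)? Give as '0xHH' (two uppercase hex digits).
After byte 1 (0x1A): reg=0xB5

Answer: 0xB5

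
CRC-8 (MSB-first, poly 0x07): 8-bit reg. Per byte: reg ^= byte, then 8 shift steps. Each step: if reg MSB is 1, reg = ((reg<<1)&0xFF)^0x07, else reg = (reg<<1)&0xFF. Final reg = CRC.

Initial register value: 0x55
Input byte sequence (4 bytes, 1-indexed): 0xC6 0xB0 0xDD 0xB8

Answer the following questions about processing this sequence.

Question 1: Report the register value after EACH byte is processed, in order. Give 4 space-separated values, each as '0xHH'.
0xF0 0xC7 0x46 0xF4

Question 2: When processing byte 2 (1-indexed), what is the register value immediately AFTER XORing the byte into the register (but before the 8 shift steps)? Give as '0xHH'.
Register before byte 2: 0xF0
Byte 2: 0xB0
0xF0 XOR 0xB0 = 0x40

Answer: 0x40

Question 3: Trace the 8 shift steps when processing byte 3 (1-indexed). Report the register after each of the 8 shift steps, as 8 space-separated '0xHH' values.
Answer: 0x34 0x68 0xD0 0xA7 0x49 0x92 0x23 0x46

Derivation:
After byte 1 (0xC6): reg=0xF0
After byte 2 (0xB0): reg=0xC7
Register before byte 3: 0xC7
After XOR with byte 0xDD: 0x1A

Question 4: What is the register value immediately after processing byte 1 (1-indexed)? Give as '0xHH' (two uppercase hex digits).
Answer: 0xF0

Derivation:
After byte 1 (0xC6): reg=0xF0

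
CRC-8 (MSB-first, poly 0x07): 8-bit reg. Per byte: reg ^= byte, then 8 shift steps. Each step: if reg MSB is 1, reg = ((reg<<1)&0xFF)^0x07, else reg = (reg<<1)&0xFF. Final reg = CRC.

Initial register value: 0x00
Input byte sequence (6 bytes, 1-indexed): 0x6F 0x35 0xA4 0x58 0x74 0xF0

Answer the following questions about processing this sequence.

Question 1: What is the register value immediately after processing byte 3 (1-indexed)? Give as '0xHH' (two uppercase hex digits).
Answer: 0x4F

Derivation:
After byte 1 (0x6F): reg=0x0A
After byte 2 (0x35): reg=0xBD
After byte 3 (0xA4): reg=0x4F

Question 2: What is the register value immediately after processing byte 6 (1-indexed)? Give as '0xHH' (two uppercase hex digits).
Answer: 0x9C

Derivation:
After byte 1 (0x6F): reg=0x0A
After byte 2 (0x35): reg=0xBD
After byte 3 (0xA4): reg=0x4F
After byte 4 (0x58): reg=0x65
After byte 5 (0x74): reg=0x77
After byte 6 (0xF0): reg=0x9C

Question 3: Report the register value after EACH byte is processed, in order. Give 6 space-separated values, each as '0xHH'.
0x0A 0xBD 0x4F 0x65 0x77 0x9C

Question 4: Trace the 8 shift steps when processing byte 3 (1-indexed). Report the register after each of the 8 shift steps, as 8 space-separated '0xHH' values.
Answer: 0x32 0x64 0xC8 0x97 0x29 0x52 0xA4 0x4F

Derivation:
After byte 1 (0x6F): reg=0x0A
After byte 2 (0x35): reg=0xBD
Register before byte 3: 0xBD
After XOR with byte 0xA4: 0x19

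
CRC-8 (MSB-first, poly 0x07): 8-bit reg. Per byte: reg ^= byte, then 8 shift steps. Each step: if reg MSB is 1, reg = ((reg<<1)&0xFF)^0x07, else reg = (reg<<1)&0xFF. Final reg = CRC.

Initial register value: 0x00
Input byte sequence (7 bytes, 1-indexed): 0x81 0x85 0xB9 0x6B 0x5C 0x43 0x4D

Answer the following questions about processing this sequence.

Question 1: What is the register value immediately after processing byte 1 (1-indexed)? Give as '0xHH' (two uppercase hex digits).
After byte 1 (0x81): reg=0x8E

Answer: 0x8E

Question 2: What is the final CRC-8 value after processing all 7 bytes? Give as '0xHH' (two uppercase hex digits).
After byte 1 (0x81): reg=0x8E
After byte 2 (0x85): reg=0x31
After byte 3 (0xB9): reg=0xB1
After byte 4 (0x6B): reg=0x08
After byte 5 (0x5C): reg=0xAB
After byte 6 (0x43): reg=0x96
After byte 7 (0x4D): reg=0x0F

Answer: 0x0F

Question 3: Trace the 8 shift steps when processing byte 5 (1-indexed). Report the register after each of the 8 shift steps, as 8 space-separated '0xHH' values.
Answer: 0xA8 0x57 0xAE 0x5B 0xB6 0x6B 0xD6 0xAB

Derivation:
After byte 1 (0x81): reg=0x8E
After byte 2 (0x85): reg=0x31
After byte 3 (0xB9): reg=0xB1
After byte 4 (0x6B): reg=0x08
Register before byte 5: 0x08
After XOR with byte 0x5C: 0x54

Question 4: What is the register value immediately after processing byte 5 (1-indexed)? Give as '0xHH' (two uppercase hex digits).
Answer: 0xAB

Derivation:
After byte 1 (0x81): reg=0x8E
After byte 2 (0x85): reg=0x31
After byte 3 (0xB9): reg=0xB1
After byte 4 (0x6B): reg=0x08
After byte 5 (0x5C): reg=0xAB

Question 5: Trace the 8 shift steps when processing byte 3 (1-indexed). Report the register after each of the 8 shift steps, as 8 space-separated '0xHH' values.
After byte 1 (0x81): reg=0x8E
After byte 2 (0x85): reg=0x31
Register before byte 3: 0x31
After XOR with byte 0xB9: 0x88

Answer: 0x17 0x2E 0x5C 0xB8 0x77 0xEE 0xDB 0xB1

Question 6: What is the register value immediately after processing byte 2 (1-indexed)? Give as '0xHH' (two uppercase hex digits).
After byte 1 (0x81): reg=0x8E
After byte 2 (0x85): reg=0x31

Answer: 0x31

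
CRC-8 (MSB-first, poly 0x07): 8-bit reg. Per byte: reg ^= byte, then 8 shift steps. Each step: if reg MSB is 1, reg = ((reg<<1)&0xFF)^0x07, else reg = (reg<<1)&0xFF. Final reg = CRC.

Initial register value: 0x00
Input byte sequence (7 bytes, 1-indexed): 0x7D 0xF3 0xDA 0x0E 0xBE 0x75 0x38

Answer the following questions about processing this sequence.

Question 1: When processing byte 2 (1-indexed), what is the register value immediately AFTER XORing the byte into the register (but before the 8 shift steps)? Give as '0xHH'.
Answer: 0x87

Derivation:
Register before byte 2: 0x74
Byte 2: 0xF3
0x74 XOR 0xF3 = 0x87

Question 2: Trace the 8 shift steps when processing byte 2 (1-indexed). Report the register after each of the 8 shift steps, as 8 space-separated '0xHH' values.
After byte 1 (0x7D): reg=0x74
Register before byte 2: 0x74
After XOR with byte 0xF3: 0x87

Answer: 0x09 0x12 0x24 0x48 0x90 0x27 0x4E 0x9C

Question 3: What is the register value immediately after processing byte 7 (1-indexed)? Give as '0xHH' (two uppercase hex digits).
After byte 1 (0x7D): reg=0x74
After byte 2 (0xF3): reg=0x9C
After byte 3 (0xDA): reg=0xD5
After byte 4 (0x0E): reg=0x0F
After byte 5 (0xBE): reg=0x1E
After byte 6 (0x75): reg=0x16
After byte 7 (0x38): reg=0xCA

Answer: 0xCA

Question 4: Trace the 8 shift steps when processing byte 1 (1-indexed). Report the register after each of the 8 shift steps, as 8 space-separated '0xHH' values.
Answer: 0xFA 0xF3 0xE1 0xC5 0x8D 0x1D 0x3A 0x74

Derivation:
Register before byte 1: 0x00
After XOR with byte 0x7D: 0x7D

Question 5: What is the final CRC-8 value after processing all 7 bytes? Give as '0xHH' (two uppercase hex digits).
After byte 1 (0x7D): reg=0x74
After byte 2 (0xF3): reg=0x9C
After byte 3 (0xDA): reg=0xD5
After byte 4 (0x0E): reg=0x0F
After byte 5 (0xBE): reg=0x1E
After byte 6 (0x75): reg=0x16
After byte 7 (0x38): reg=0xCA

Answer: 0xCA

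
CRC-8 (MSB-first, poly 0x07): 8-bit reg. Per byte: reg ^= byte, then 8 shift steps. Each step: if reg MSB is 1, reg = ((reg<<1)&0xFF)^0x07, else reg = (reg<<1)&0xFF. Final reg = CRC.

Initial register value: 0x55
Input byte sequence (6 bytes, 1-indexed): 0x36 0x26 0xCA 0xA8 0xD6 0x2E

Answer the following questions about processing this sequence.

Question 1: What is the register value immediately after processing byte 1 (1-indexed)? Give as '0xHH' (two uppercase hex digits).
After byte 1 (0x36): reg=0x2E

Answer: 0x2E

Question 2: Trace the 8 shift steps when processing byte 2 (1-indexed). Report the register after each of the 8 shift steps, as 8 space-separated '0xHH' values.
Answer: 0x10 0x20 0x40 0x80 0x07 0x0E 0x1C 0x38

Derivation:
After byte 1 (0x36): reg=0x2E
Register before byte 2: 0x2E
After XOR with byte 0x26: 0x08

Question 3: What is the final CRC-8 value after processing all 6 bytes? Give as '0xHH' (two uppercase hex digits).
Answer: 0x38

Derivation:
After byte 1 (0x36): reg=0x2E
After byte 2 (0x26): reg=0x38
After byte 3 (0xCA): reg=0xD0
After byte 4 (0xA8): reg=0x6F
After byte 5 (0xD6): reg=0x26
After byte 6 (0x2E): reg=0x38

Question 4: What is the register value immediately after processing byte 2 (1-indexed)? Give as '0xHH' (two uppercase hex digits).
Answer: 0x38

Derivation:
After byte 1 (0x36): reg=0x2E
After byte 2 (0x26): reg=0x38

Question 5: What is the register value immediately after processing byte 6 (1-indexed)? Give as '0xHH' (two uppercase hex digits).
After byte 1 (0x36): reg=0x2E
After byte 2 (0x26): reg=0x38
After byte 3 (0xCA): reg=0xD0
After byte 4 (0xA8): reg=0x6F
After byte 5 (0xD6): reg=0x26
After byte 6 (0x2E): reg=0x38

Answer: 0x38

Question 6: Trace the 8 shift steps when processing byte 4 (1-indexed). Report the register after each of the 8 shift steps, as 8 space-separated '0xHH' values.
Answer: 0xF0 0xE7 0xC9 0x95 0x2D 0x5A 0xB4 0x6F

Derivation:
After byte 1 (0x36): reg=0x2E
After byte 2 (0x26): reg=0x38
After byte 3 (0xCA): reg=0xD0
Register before byte 4: 0xD0
After XOR with byte 0xA8: 0x78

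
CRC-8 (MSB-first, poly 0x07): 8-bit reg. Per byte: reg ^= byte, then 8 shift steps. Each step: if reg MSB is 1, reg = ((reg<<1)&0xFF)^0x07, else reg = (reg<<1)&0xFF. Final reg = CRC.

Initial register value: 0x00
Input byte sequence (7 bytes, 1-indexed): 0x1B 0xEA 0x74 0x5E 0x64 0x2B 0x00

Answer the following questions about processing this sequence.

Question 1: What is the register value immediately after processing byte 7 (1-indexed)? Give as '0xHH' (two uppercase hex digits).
Answer: 0x9D

Derivation:
After byte 1 (0x1B): reg=0x41
After byte 2 (0xEA): reg=0x58
After byte 3 (0x74): reg=0xC4
After byte 4 (0x5E): reg=0xCF
After byte 5 (0x64): reg=0x58
After byte 6 (0x2B): reg=0x5E
After byte 7 (0x00): reg=0x9D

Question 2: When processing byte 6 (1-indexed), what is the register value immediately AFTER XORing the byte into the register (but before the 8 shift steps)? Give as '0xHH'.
Register before byte 6: 0x58
Byte 6: 0x2B
0x58 XOR 0x2B = 0x73

Answer: 0x73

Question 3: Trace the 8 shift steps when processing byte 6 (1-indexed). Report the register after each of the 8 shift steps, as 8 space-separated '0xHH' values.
Answer: 0xE6 0xCB 0x91 0x25 0x4A 0x94 0x2F 0x5E

Derivation:
After byte 1 (0x1B): reg=0x41
After byte 2 (0xEA): reg=0x58
After byte 3 (0x74): reg=0xC4
After byte 4 (0x5E): reg=0xCF
After byte 5 (0x64): reg=0x58
Register before byte 6: 0x58
After XOR with byte 0x2B: 0x73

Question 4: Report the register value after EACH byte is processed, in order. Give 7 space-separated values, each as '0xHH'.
0x41 0x58 0xC4 0xCF 0x58 0x5E 0x9D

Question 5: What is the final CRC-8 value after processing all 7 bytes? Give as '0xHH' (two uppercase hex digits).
After byte 1 (0x1B): reg=0x41
After byte 2 (0xEA): reg=0x58
After byte 3 (0x74): reg=0xC4
After byte 4 (0x5E): reg=0xCF
After byte 5 (0x64): reg=0x58
After byte 6 (0x2B): reg=0x5E
After byte 7 (0x00): reg=0x9D

Answer: 0x9D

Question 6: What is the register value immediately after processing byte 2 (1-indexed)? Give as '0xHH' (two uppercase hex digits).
Answer: 0x58

Derivation:
After byte 1 (0x1B): reg=0x41
After byte 2 (0xEA): reg=0x58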